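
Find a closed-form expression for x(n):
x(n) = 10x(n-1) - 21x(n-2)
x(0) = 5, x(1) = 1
Characteristic equation: x² - 10x + 21 = 0, which factors as (x - (7))(x - (3)) = 0.
Roots r₁ = 7, r₂ = 3 (distinct).
General solution: x(n) = A·(7)^n + B·(3)^n.
From x(0) = 5: A + B = 5.
From x(1) = 1: 7A + 3B = 1.
Solving: A = - \frac{7}{2}, B = \frac{17}{2}.
So x(n) = \frac{17 \cdot 3^{n}}{2} - \frac{7 \cdot 7^{n}}{2}.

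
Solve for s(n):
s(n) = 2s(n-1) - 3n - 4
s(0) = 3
First-order linear with linear forcing.
Homogeneous solution: s_h(n) = A·(2)^n.
Try particular s_p(n) = pn + q. Substituting:
  pn + q = 2(p(n-1) + q) - 3n - 4.
Matching the n-coefficient: p = 2p - 3 ⇒ p = 3.
Matching constants: q = -2p + 2q - 4 ⇒ q = 10.
General: s(n) = A·(2)^n + 3 n + 10.
Apply s(0) = 3: A + 10 = 3 ⇒ A = -7.
So s(n) = - 7 \cdot 2^{n} + 3 n + 10.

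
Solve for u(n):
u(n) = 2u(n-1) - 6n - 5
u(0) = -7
First-order linear with linear forcing.
Homogeneous solution: u_h(n) = A·(2)^n.
Try particular u_p(n) = pn + q. Substituting:
  pn + q = 2(p(n-1) + q) - 6n - 5.
Matching the n-coefficient: p = 2p - 6 ⇒ p = 6.
Matching constants: q = -2p + 2q - 5 ⇒ q = 17.
General: u(n) = A·(2)^n + 6 n + 17.
Apply u(0) = -7: A + 17 = -7 ⇒ A = -24.
So u(n) = - 24 \cdot 2^{n} + 6 n + 17.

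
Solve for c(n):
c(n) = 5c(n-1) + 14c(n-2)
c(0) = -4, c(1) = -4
Characteristic equation: x² - 5x - 14 = 0, which factors as (x - (7))(x - (-2)) = 0.
Roots r₁ = 7, r₂ = -2 (distinct).
General solution: c(n) = A·(7)^n + B·(-2)^n.
From c(0) = -4: A + B = -4.
From c(1) = -4: 7A - 2B = -4.
Solving: A = - \frac{4}{3}, B = - \frac{8}{3}.
So c(n) = - \frac{8 \left(-2\right)^{n}}{3} - \frac{4 \cdot 7^{n}}{3}.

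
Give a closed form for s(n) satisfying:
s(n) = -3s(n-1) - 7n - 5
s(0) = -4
First-order linear with linear forcing.
Homogeneous solution: s_h(n) = A·(-3)^n.
Try particular s_p(n) = pn + q. Substituting:
  pn + q = -3(p(n-1) + q) - 7n - 5.
Matching the n-coefficient: p = -3p - 7 ⇒ p = - \frac{7}{4}.
Matching constants: q = 3p - 3q - 5 ⇒ q = - \frac{41}{16}.
General: s(n) = A·(-3)^n - \frac{7 n}{4} - \frac{41}{16}.
Apply s(0) = -4: A - \frac{41}{16} = -4 ⇒ A = - \frac{23}{16}.
So s(n) = - \frac{23 \left(-3\right)^{n}}{16} - \frac{7 n}{4} - \frac{41}{16}.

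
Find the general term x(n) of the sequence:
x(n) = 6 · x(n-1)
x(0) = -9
Pure geometric recurrence with ratio 6.
By induction x(n) = x(0) · (6)^n = - 9 \cdot 6^{n}.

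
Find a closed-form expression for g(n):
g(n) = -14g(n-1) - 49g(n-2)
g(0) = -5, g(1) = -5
Characteristic equation: x² + 14x + 49 = 0, which is (x - (-7))².
Repeated root r = -7.
General solution: g(n) = (A + Bn)·(-7)^n.
From g(0) = -5: A = -5.
From g(1) = -5: (A + B)·(-7) = -5 ⇒ B = \frac{40}{7}.
So g(n) = \left(\frac{40 n}{7} - 5\right) \cdot (-7)^n.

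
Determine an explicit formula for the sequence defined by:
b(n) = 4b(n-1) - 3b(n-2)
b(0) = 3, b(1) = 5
Characteristic equation: x² - 4x + 3 = 0, which factors as (x - (1))(x - (3)) = 0.
Roots r₁ = 1, r₂ = 3 (distinct).
General solution: b(n) = A·(1)^n + B·(3)^n.
From b(0) = 3: A + B = 3.
From b(1) = 5: A + 3B = 5.
Solving: A = 2, B = 1.
So b(n) = 3^{n} + 2.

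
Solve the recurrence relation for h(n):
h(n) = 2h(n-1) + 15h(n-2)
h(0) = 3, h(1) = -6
Characteristic equation: x² - 2x - 15 = 0, which factors as (x - (-3))(x - (5)) = 0.
Roots r₁ = -3, r₂ = 5 (distinct).
General solution: h(n) = A·(-3)^n + B·(5)^n.
From h(0) = 3: A + B = 3.
From h(1) = -6: -3A + 5B = -6.
Solving: A = \frac{21}{8}, B = \frac{3}{8}.
So h(n) = \frac{21 \left(-3\right)^{n}}{8} + \frac{3 \cdot 5^{n}}{8}.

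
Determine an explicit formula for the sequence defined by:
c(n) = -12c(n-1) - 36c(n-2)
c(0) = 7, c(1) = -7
Characteristic equation: x² + 12x + 36 = 0, which is (x - (-6))².
Repeated root r = -6.
General solution: c(n) = (A + Bn)·(-6)^n.
From c(0) = 7: A = 7.
From c(1) = -7: (A + B)·(-6) = -7 ⇒ B = - \frac{35}{6}.
So c(n) = \left(7 - \frac{35 n}{6}\right) \cdot (-6)^n.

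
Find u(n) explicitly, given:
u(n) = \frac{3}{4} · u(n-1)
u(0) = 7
Pure geometric recurrence with ratio \frac{3}{4}.
By induction u(n) = u(0) · (\frac{3}{4})^n = 7 \left(\frac{3}{4}\right)^{n}.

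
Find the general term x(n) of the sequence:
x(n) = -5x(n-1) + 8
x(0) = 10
First-order linear non-homogeneous.
Homogeneous solution: x_h(n) = A·(-5)^n.
Try constant particular solution x_p = K: K = -5K + 8 ⇒ K = \frac{4}{3}.
General: x(n) = A·(-5)^n + \frac{4}{3}.
Apply x(0) = 10: A + \frac{4}{3} = 10 ⇒ A = \frac{26}{3}.
So x(n) = \frac{26 \left(-5\right)^{n}}{3} + \frac{4}{3}.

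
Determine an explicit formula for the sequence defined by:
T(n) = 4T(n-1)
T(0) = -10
This is a homogeneous first-order recurrence with ratio 4.
By induction T(n) = T(0) · (4)^n = - 10 \cdot 4^{n}.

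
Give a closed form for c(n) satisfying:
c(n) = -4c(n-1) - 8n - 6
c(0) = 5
First-order linear with linear forcing.
Homogeneous solution: c_h(n) = A·(-4)^n.
Try particular c_p(n) = pn + q. Substituting:
  pn + q = -4(p(n-1) + q) - 8n - 6.
Matching the n-coefficient: p = -4p - 8 ⇒ p = - \frac{8}{5}.
Matching constants: q = 4p - 4q - 6 ⇒ q = - \frac{62}{25}.
General: c(n) = A·(-4)^n - \frac{8 n}{5} - \frac{62}{25}.
Apply c(0) = 5: A - \frac{62}{25} = 5 ⇒ A = \frac{187}{25}.
So c(n) = \frac{187 \left(-4\right)^{n}}{25} - \frac{8 n}{5} - \frac{62}{25}.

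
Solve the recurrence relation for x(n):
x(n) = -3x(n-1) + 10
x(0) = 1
First-order linear non-homogeneous.
Homogeneous solution: x_h(n) = A·(-3)^n.
Try constant particular solution x_p = K: K = -3K + 10 ⇒ K = \frac{5}{2}.
General: x(n) = A·(-3)^n + \frac{5}{2}.
Apply x(0) = 1: A + \frac{5}{2} = 1 ⇒ A = - \frac{3}{2}.
So x(n) = \frac{5}{2} - \frac{3 \left(-3\right)^{n}}{2}.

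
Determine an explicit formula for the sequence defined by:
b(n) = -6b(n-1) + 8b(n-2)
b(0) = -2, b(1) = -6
Characteristic equation: x² + 6x - 8 = 0.
Discriminant Δ = (-6)² + 4·(8) = 68.
Roots r₁,₂ = (-6 ± √68)/2, so r₁ = -3 + \sqrt{17}, r₂ = - \sqrt{17} - 3.
General solution: b(n) = A·r₁^n + B·r₂^n.
From the initial conditions, A + B = -2 and r₁A + r₂B = -6.
Since r₁ - r₂ = √68: A = (-6 - (-2)r₂)/√68 = - \frac{6 \sqrt{17}}{17} - 1, and B = -2 - A = -1 + \frac{6 \sqrt{17}}{17}.
So b(n) = \left(- \frac{6 \sqrt{17}}{17} - 1\right)\left(-3 + \sqrt{17}\right)^n + \left(-1 + \frac{6 \sqrt{17}}{17}\right)\left(- \sqrt{17} - 3\right)^n.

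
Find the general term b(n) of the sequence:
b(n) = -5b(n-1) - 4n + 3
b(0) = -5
First-order linear with linear forcing.
Homogeneous solution: b_h(n) = A·(-5)^n.
Try particular b_p(n) = pn + q. Substituting:
  pn + q = -5(p(n-1) + q) - 4n + 3.
Matching the n-coefficient: p = -5p - 4 ⇒ p = - \frac{2}{3}.
Matching constants: q = 5p - 5q + 3 ⇒ q = - \frac{1}{18}.
General: b(n) = A·(-5)^n - \frac{2 n}{3} - \frac{1}{18}.
Apply b(0) = -5: A - \frac{1}{18} = -5 ⇒ A = - \frac{89}{18}.
So b(n) = - \frac{89 \left(-5\right)^{n}}{18} - \frac{2 n}{3} - \frac{1}{18}.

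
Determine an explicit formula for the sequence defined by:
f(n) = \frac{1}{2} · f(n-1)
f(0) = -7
Pure geometric recurrence with ratio \frac{1}{2}.
By induction f(n) = f(0) · (\frac{1}{2})^n = - 7 \cdot 2^{- n}.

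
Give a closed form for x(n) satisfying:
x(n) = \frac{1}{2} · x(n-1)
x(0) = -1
Pure geometric recurrence with ratio \frac{1}{2}.
By induction x(n) = x(0) · (\frac{1}{2})^n = - 2^{- n}.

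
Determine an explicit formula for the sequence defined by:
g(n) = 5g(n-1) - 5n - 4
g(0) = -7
First-order linear with linear forcing.
Homogeneous solution: g_h(n) = A·(5)^n.
Try particular g_p(n) = pn + q. Substituting:
  pn + q = 5(p(n-1) + q) - 5n - 4.
Matching the n-coefficient: p = 5p - 5 ⇒ p = \frac{5}{4}.
Matching constants: q = -5p + 5q - 4 ⇒ q = \frac{41}{16}.
General: g(n) = A·(5)^n + \frac{5 n}{4} + \frac{41}{16}.
Apply g(0) = -7: A + \frac{41}{16} = -7 ⇒ A = - \frac{153}{16}.
So g(n) = - \frac{153 \cdot 5^{n}}{16} + \frac{5 n}{4} + \frac{41}{16}.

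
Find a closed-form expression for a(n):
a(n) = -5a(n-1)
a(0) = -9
This is a homogeneous first-order recurrence with ratio -5.
By induction a(n) = a(0) · (-5)^n = - 9 \left(-5\right)^{n}.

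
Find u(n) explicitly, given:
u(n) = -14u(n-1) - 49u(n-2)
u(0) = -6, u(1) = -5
Characteristic equation: x² + 14x + 49 = 0, which is (x - (-7))².
Repeated root r = -7.
General solution: u(n) = (A + Bn)·(-7)^n.
From u(0) = -6: A = -6.
From u(1) = -5: (A + B)·(-7) = -5 ⇒ B = \frac{47}{7}.
So u(n) = \left(\frac{47 n}{7} - 6\right) \cdot (-7)^n.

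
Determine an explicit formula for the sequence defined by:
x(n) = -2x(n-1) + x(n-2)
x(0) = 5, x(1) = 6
Characteristic equation: x² + 2x - 1 = 0.
Discriminant Δ = (-2)² + 4·(1) = 8.
Roots r₁,₂ = (-2 ± √8)/2, so r₁ = -1 + \sqrt{2}, r₂ = - \sqrt{2} - 1.
General solution: x(n) = A·r₁^n + B·r₂^n.
From the initial conditions, A + B = 5 and r₁A + r₂B = 6.
Since r₁ - r₂ = √8: A = (6 - (5)r₂)/√8 = \frac{5}{2} + \frac{11 \sqrt{2}}{4}, and B = 5 - A = \frac{5}{2} - \frac{11 \sqrt{2}}{4}.
So x(n) = \left(\frac{5}{2} + \frac{11 \sqrt{2}}{4}\right)\left(-1 + \sqrt{2}\right)^n + \left(\frac{5}{2} - \frac{11 \sqrt{2}}{4}\right)\left(- \sqrt{2} - 1\right)^n.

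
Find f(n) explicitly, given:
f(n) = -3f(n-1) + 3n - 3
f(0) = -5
First-order linear with linear forcing.
Homogeneous solution: f_h(n) = A·(-3)^n.
Try particular f_p(n) = pn + q. Substituting:
  pn + q = -3(p(n-1) + q) + 3n - 3.
Matching the n-coefficient: p = -3p + 3 ⇒ p = \frac{3}{4}.
Matching constants: q = 3p - 3q - 3 ⇒ q = - \frac{3}{16}.
General: f(n) = A·(-3)^n + \frac{3 n}{4} - \frac{3}{16}.
Apply f(0) = -5: A - \frac{3}{16} = -5 ⇒ A = - \frac{77}{16}.
So f(n) = - \frac{77 \left(-3\right)^{n}}{16} + \frac{3 n}{4} - \frac{3}{16}.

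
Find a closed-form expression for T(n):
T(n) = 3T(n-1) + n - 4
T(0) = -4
First-order linear with linear forcing.
Homogeneous solution: T_h(n) = A·(3)^n.
Try particular T_p(n) = pn + q. Substituting:
  pn + q = 3(p(n-1) + q) + n - 4.
Matching the n-coefficient: p = 3p + 1 ⇒ p = - \frac{1}{2}.
Matching constants: q = -3p + 3q - 4 ⇒ q = \frac{5}{4}.
General: T(n) = A·(3)^n - \frac{n}{2} + \frac{5}{4}.
Apply T(0) = -4: A + \frac{5}{4} = -4 ⇒ A = - \frac{21}{4}.
So T(n) = - \frac{21 \cdot 3^{n}}{4} - \frac{n}{2} + \frac{5}{4}.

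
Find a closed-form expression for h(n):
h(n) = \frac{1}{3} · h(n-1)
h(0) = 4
Pure geometric recurrence with ratio \frac{1}{3}.
By induction h(n) = h(0) · (\frac{1}{3})^n = 4 \cdot 3^{- n}.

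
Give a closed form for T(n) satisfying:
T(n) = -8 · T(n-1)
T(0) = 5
Pure geometric recurrence with ratio -8.
By induction T(n) = T(0) · (-8)^n = 5 \left(-8\right)^{n}.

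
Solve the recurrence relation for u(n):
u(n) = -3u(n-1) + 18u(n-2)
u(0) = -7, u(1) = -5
Characteristic equation: x² + 3x - 18 = 0, which factors as (x - (-6))(x - (3)) = 0.
Roots r₁ = -6, r₂ = 3 (distinct).
General solution: u(n) = A·(-6)^n + B·(3)^n.
From u(0) = -7: A + B = -7.
From u(1) = -5: -6A + 3B = -5.
Solving: A = - \frac{16}{9}, B = - \frac{47}{9}.
So u(n) = - \frac{16 \left(-6\right)^{n}}{9} - \frac{47 \cdot 3^{n}}{9}.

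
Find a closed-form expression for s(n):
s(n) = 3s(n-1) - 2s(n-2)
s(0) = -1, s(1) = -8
Characteristic equation: x² - 3x + 2 = 0, which factors as (x - (1))(x - (2)) = 0.
Roots r₁ = 1, r₂ = 2 (distinct).
General solution: s(n) = A·(1)^n + B·(2)^n.
From s(0) = -1: A + B = -1.
From s(1) = -8: A + 2B = -8.
Solving: A = 6, B = -7.
So s(n) = 6 - 7 \cdot 2^{n}.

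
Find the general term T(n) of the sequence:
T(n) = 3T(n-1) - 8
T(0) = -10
First-order linear non-homogeneous.
Homogeneous solution: T_h(n) = A·(3)^n.
Try constant particular solution T_p = K: K = 3K - 8 ⇒ K = 4.
General: T(n) = A·(3)^n + 4.
Apply T(0) = -10: A + 4 = -10 ⇒ A = -14.
So T(n) = 4 - 14 \cdot 3^{n}.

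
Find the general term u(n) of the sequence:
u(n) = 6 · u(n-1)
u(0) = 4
Pure geometric recurrence with ratio 6.
By induction u(n) = u(0) · (6)^n = 4 \cdot 6^{n}.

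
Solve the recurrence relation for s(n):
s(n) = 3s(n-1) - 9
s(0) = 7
First-order linear non-homogeneous.
Homogeneous solution: s_h(n) = A·(3)^n.
Try constant particular solution s_p = K: K = 3K - 9 ⇒ K = \frac{9}{2}.
General: s(n) = A·(3)^n + \frac{9}{2}.
Apply s(0) = 7: A + \frac{9}{2} = 7 ⇒ A = \frac{5}{2}.
So s(n) = \frac{5 \cdot 3^{n}}{2} + \frac{9}{2}.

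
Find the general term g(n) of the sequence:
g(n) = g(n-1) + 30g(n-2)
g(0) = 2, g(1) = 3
Characteristic equation: x² - x - 30 = 0, which factors as (x - (6))(x - (-5)) = 0.
Roots r₁ = 6, r₂ = -5 (distinct).
General solution: g(n) = A·(6)^n + B·(-5)^n.
From g(0) = 2: A + B = 2.
From g(1) = 3: 6A - 5B = 3.
Solving: A = \frac{13}{11}, B = \frac{9}{11}.
So g(n) = \frac{9 \left(-5\right)^{n}}{11} + \frac{13 \cdot 6^{n}}{11}.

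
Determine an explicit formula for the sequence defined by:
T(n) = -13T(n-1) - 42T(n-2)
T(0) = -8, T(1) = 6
Characteristic equation: x² + 13x + 42 = 0, which factors as (x - (-7))(x - (-6)) = 0.
Roots r₁ = -7, r₂ = -6 (distinct).
General solution: T(n) = A·(-7)^n + B·(-6)^n.
From T(0) = -8: A + B = -8.
From T(1) = 6: -7A - 6B = 6.
Solving: A = 42, B = -50.
So T(n) = - 50 \left(-6\right)^{n} + 42 \left(-7\right)^{n}.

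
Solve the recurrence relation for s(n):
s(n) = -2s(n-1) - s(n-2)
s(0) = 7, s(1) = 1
Characteristic equation: x² + 2x + 1 = 0, which is (x - (-1))².
Repeated root r = -1.
General solution: s(n) = (A + Bn)·(-1)^n.
From s(0) = 7: A = 7.
From s(1) = 1: (A + B)·(-1) = 1 ⇒ B = -8.
So s(n) = \left(7 - 8 n\right) \cdot (-1)^n.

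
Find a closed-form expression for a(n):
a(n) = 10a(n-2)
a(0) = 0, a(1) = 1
Characteristic equation: x² - 10 = 0.
Discriminant Δ = (0)² + 4·(10) = 40.
Roots r₁,₂ = (0 ± √40)/2, so r₁ = \sqrt{10}, r₂ = - \sqrt{10}.
General solution: a(n) = A·r₁^n + B·r₂^n.
From the initial conditions, A + B = 0 and r₁A + r₂B = 1.
Since r₁ - r₂ = √40: A = (1 - (0)r₂)/√40 = \frac{\sqrt{10}}{20}, and B = 0 - A = - \frac{\sqrt{10}}{20}.
So a(n) = \left(\frac{\sqrt{10}}{20}\right)\left(\sqrt{10}\right)^n + \left(- \frac{\sqrt{10}}{20}\right)\left(- \sqrt{10}\right)^n.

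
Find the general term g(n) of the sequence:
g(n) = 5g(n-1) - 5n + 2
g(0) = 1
First-order linear with linear forcing.
Homogeneous solution: g_h(n) = A·(5)^n.
Try particular g_p(n) = pn + q. Substituting:
  pn + q = 5(p(n-1) + q) - 5n + 2.
Matching the n-coefficient: p = 5p - 5 ⇒ p = \frac{5}{4}.
Matching constants: q = -5p + 5q + 2 ⇒ q = \frac{17}{16}.
General: g(n) = A·(5)^n + \frac{5 n}{4} + \frac{17}{16}.
Apply g(0) = 1: A + \frac{17}{16} = 1 ⇒ A = - \frac{1}{16}.
So g(n) = - \frac{5^{n}}{16} + \frac{5 n}{4} + \frac{17}{16}.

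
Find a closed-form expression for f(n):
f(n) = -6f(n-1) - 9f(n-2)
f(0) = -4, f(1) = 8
Characteristic equation: x² + 6x + 9 = 0, which is (x - (-3))².
Repeated root r = -3.
General solution: f(n) = (A + Bn)·(-3)^n.
From f(0) = -4: A = -4.
From f(1) = 8: (A + B)·(-3) = 8 ⇒ B = \frac{4}{3}.
So f(n) = \left(\frac{4 n}{3} - 4\right) \cdot (-3)^n.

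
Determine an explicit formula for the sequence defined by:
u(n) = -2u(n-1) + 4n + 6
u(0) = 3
First-order linear with linear forcing.
Homogeneous solution: u_h(n) = A·(-2)^n.
Try particular u_p(n) = pn + q. Substituting:
  pn + q = -2(p(n-1) + q) + 4n + 6.
Matching the n-coefficient: p = -2p + 4 ⇒ p = \frac{4}{3}.
Matching constants: q = 2p - 2q + 6 ⇒ q = \frac{26}{9}.
General: u(n) = A·(-2)^n + \frac{4 n}{3} + \frac{26}{9}.
Apply u(0) = 3: A + \frac{26}{9} = 3 ⇒ A = \frac{1}{9}.
So u(n) = \frac{\left(-2\right)^{n}}{9} + \frac{4 n}{3} + \frac{26}{9}.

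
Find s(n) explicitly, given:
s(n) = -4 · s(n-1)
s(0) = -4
Pure geometric recurrence with ratio -4.
By induction s(n) = s(0) · (-4)^n = - 4 \left(-4\right)^{n}.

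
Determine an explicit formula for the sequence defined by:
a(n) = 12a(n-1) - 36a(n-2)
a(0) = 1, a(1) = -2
Characteristic equation: x² - 12x + 36 = 0, which is (x - (6))².
Repeated root r = 6.
General solution: a(n) = (A + Bn)·(6)^n.
From a(0) = 1: A = 1.
From a(1) = -2: (A + B)·(6) = -2 ⇒ B = - \frac{4}{3}.
So a(n) = \left(1 - \frac{4 n}{3}\right) \cdot (6)^n.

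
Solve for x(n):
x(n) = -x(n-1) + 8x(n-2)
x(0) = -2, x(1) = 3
Characteristic equation: x² + x - 8 = 0.
Discriminant Δ = (-1)² + 4·(8) = 33.
Roots r₁,₂ = (-1 ± √33)/2, so r₁ = - \frac{1}{2} + \frac{\sqrt{33}}{2}, r₂ = - \frac{\sqrt{33}}{2} - \frac{1}{2}.
General solution: x(n) = A·r₁^n + B·r₂^n.
From the initial conditions, A + B = -2 and r₁A + r₂B = 3.
Since r₁ - r₂ = √33: A = (3 - (-2)r₂)/√33 = -1 + \frac{2 \sqrt{33}}{33}, and B = -2 - A = -1 - \frac{2 \sqrt{33}}{33}.
So x(n) = \left(-1 + \frac{2 \sqrt{33}}{33}\right)\left(- \frac{1}{2} + \frac{\sqrt{33}}{2}\right)^n + \left(-1 - \frac{2 \sqrt{33}}{33}\right)\left(- \frac{\sqrt{33}}{2} - \frac{1}{2}\right)^n.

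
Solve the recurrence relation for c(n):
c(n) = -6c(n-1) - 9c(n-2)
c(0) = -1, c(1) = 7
Characteristic equation: x² + 6x + 9 = 0, which is (x - (-3))².
Repeated root r = -3.
General solution: c(n) = (A + Bn)·(-3)^n.
From c(0) = -1: A = -1.
From c(1) = 7: (A + B)·(-3) = 7 ⇒ B = - \frac{4}{3}.
So c(n) = \left(- \frac{4 n}{3} - 1\right) \cdot (-3)^n.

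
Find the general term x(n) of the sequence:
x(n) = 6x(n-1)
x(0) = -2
This is a homogeneous first-order recurrence with ratio 6.
By induction x(n) = x(0) · (6)^n = - 2 \cdot 6^{n}.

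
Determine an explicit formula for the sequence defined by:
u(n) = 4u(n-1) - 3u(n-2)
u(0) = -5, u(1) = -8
Characteristic equation: x² - 4x + 3 = 0, which factors as (x - (3))(x - (1)) = 0.
Roots r₁ = 3, r₂ = 1 (distinct).
General solution: u(n) = A·(3)^n + B·(1)^n.
From u(0) = -5: A + B = -5.
From u(1) = -8: 3A + B = -8.
Solving: A = - \frac{3}{2}, B = - \frac{7}{2}.
So u(n) = - \frac{3 \cdot 3^{n}}{2} - \frac{7}{2}.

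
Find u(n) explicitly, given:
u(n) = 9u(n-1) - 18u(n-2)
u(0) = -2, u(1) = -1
Characteristic equation: x² - 9x + 18 = 0, which factors as (x - (6))(x - (3)) = 0.
Roots r₁ = 6, r₂ = 3 (distinct).
General solution: u(n) = A·(6)^n + B·(3)^n.
From u(0) = -2: A + B = -2.
From u(1) = -1: 6A + 3B = -1.
Solving: A = \frac{5}{3}, B = - \frac{11}{3}.
So u(n) = - \frac{11 \cdot 3^{n}}{3} + \frac{5 \cdot 6^{n}}{3}.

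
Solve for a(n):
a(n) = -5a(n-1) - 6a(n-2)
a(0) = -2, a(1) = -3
Characteristic equation: x² + 5x + 6 = 0, which factors as (x - (-2))(x - (-3)) = 0.
Roots r₁ = -2, r₂ = -3 (distinct).
General solution: a(n) = A·(-2)^n + B·(-3)^n.
From a(0) = -2: A + B = -2.
From a(1) = -3: -2A - 3B = -3.
Solving: A = -9, B = 7.
So a(n) = - 9 \left(-2\right)^{n} + 7 \left(-3\right)^{n}.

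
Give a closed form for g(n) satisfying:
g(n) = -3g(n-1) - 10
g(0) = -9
First-order linear non-homogeneous.
Homogeneous solution: g_h(n) = A·(-3)^n.
Try constant particular solution g_p = K: K = -3K - 10 ⇒ K = - \frac{5}{2}.
General: g(n) = A·(-3)^n - \frac{5}{2}.
Apply g(0) = -9: A - \frac{5}{2} = -9 ⇒ A = - \frac{13}{2}.
So g(n) = - \frac{13 \left(-3\right)^{n}}{2} - \frac{5}{2}.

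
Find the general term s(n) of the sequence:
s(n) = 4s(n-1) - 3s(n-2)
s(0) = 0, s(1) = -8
Characteristic equation: x² - 4x + 3 = 0, which factors as (x - (3))(x - (1)) = 0.
Roots r₁ = 3, r₂ = 1 (distinct).
General solution: s(n) = A·(3)^n + B·(1)^n.
From s(0) = 0: A + B = 0.
From s(1) = -8: 3A + B = -8.
Solving: A = -4, B = 4.
So s(n) = 4 - 4 \cdot 3^{n}.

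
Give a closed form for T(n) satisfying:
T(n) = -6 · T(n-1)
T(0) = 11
Pure geometric recurrence with ratio -6.
By induction T(n) = T(0) · (-6)^n = 11 \left(-6\right)^{n}.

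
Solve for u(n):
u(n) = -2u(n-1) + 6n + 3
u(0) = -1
First-order linear with linear forcing.
Homogeneous solution: u_h(n) = A·(-2)^n.
Try particular u_p(n) = pn + q. Substituting:
  pn + q = -2(p(n-1) + q) + 6n + 3.
Matching the n-coefficient: p = -2p + 6 ⇒ p = 2.
Matching constants: q = 2p - 2q + 3 ⇒ q = \frac{7}{3}.
General: u(n) = A·(-2)^n + 2 n + \frac{7}{3}.
Apply u(0) = -1: A + \frac{7}{3} = -1 ⇒ A = - \frac{10}{3}.
So u(n) = - \frac{10 \left(-2\right)^{n}}{3} + 2 n + \frac{7}{3}.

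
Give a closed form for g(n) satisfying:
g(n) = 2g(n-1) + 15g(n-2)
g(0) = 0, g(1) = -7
Characteristic equation: x² - 2x - 15 = 0, which factors as (x - (-3))(x - (5)) = 0.
Roots r₁ = -3, r₂ = 5 (distinct).
General solution: g(n) = A·(-3)^n + B·(5)^n.
From g(0) = 0: A + B = 0.
From g(1) = -7: -3A + 5B = -7.
Solving: A = \frac{7}{8}, B = - \frac{7}{8}.
So g(n) = \frac{7 \left(-3\right)^{n}}{8} - \frac{7 \cdot 5^{n}}{8}.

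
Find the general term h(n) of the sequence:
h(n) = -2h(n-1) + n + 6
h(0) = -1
First-order linear with linear forcing.
Homogeneous solution: h_h(n) = A·(-2)^n.
Try particular h_p(n) = pn + q. Substituting:
  pn + q = -2(p(n-1) + q) + n + 6.
Matching the n-coefficient: p = -2p + 1 ⇒ p = \frac{1}{3}.
Matching constants: q = 2p - 2q + 6 ⇒ q = \frac{20}{9}.
General: h(n) = A·(-2)^n + \frac{n}{3} + \frac{20}{9}.
Apply h(0) = -1: A + \frac{20}{9} = -1 ⇒ A = - \frac{29}{9}.
So h(n) = - \frac{29 \left(-2\right)^{n}}{9} + \frac{n}{3} + \frac{20}{9}.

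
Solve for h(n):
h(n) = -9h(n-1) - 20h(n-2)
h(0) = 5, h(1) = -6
Characteristic equation: x² + 9x + 20 = 0, which factors as (x - (-4))(x - (-5)) = 0.
Roots r₁ = -4, r₂ = -5 (distinct).
General solution: h(n) = A·(-4)^n + B·(-5)^n.
From h(0) = 5: A + B = 5.
From h(1) = -6: -4A - 5B = -6.
Solving: A = 19, B = -14.
So h(n) = 19 \left(-4\right)^{n} - 14 \left(-5\right)^{n}.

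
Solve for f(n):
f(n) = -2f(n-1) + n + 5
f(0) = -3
First-order linear with linear forcing.
Homogeneous solution: f_h(n) = A·(-2)^n.
Try particular f_p(n) = pn + q. Substituting:
  pn + q = -2(p(n-1) + q) + n + 5.
Matching the n-coefficient: p = -2p + 1 ⇒ p = \frac{1}{3}.
Matching constants: q = 2p - 2q + 5 ⇒ q = \frac{17}{9}.
General: f(n) = A·(-2)^n + \frac{n}{3} + \frac{17}{9}.
Apply f(0) = -3: A + \frac{17}{9} = -3 ⇒ A = - \frac{44}{9}.
So f(n) = - \frac{44 \left(-2\right)^{n}}{9} + \frac{n}{3} + \frac{17}{9}.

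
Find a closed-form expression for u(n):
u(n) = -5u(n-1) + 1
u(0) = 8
First-order linear non-homogeneous.
Homogeneous solution: u_h(n) = A·(-5)^n.
Try constant particular solution u_p = K: K = -5K + 1 ⇒ K = \frac{1}{6}.
General: u(n) = A·(-5)^n + \frac{1}{6}.
Apply u(0) = 8: A + \frac{1}{6} = 8 ⇒ A = \frac{47}{6}.
So u(n) = \frac{47 \left(-5\right)^{n}}{6} + \frac{1}{6}.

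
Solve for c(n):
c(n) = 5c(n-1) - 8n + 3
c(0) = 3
First-order linear with linear forcing.
Homogeneous solution: c_h(n) = A·(5)^n.
Try particular c_p(n) = pn + q. Substituting:
  pn + q = 5(p(n-1) + q) - 8n + 3.
Matching the n-coefficient: p = 5p - 8 ⇒ p = 2.
Matching constants: q = -5p + 5q + 3 ⇒ q = \frac{7}{4}.
General: c(n) = A·(5)^n + 2 n + \frac{7}{4}.
Apply c(0) = 3: A + \frac{7}{4} = 3 ⇒ A = \frac{5}{4}.
So c(n) = \frac{5 \cdot 5^{n}}{4} + 2 n + \frac{7}{4}.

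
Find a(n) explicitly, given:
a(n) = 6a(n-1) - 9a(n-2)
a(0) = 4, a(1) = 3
Characteristic equation: x² - 6x + 9 = 0, which is (x - (3))².
Repeated root r = 3.
General solution: a(n) = (A + Bn)·(3)^n.
From a(0) = 4: A = 4.
From a(1) = 3: (A + B)·(3) = 3 ⇒ B = -3.
So a(n) = \left(4 - 3 n\right) \cdot (3)^n.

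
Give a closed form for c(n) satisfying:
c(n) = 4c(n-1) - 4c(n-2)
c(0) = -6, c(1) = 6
Characteristic equation: x² - 4x + 4 = 0, which is (x - (2))².
Repeated root r = 2.
General solution: c(n) = (A + Bn)·(2)^n.
From c(0) = -6: A = -6.
From c(1) = 6: (A + B)·(2) = 6 ⇒ B = 9.
So c(n) = \left(9 n - 6\right) \cdot (2)^n.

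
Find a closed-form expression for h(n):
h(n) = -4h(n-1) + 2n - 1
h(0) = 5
First-order linear with linear forcing.
Homogeneous solution: h_h(n) = A·(-4)^n.
Try particular h_p(n) = pn + q. Substituting:
  pn + q = -4(p(n-1) + q) + 2n - 1.
Matching the n-coefficient: p = -4p + 2 ⇒ p = \frac{2}{5}.
Matching constants: q = 4p - 4q - 1 ⇒ q = \frac{3}{25}.
General: h(n) = A·(-4)^n + \frac{2 n}{5} + \frac{3}{25}.
Apply h(0) = 5: A + \frac{3}{25} = 5 ⇒ A = \frac{122}{25}.
So h(n) = \frac{122 \left(-4\right)^{n}}{25} + \frac{2 n}{5} + \frac{3}{25}.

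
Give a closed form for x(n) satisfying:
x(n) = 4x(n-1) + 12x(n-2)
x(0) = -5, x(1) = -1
Characteristic equation: x² - 4x - 12 = 0, which factors as (x - (6))(x - (-2)) = 0.
Roots r₁ = 6, r₂ = -2 (distinct).
General solution: x(n) = A·(6)^n + B·(-2)^n.
From x(0) = -5: A + B = -5.
From x(1) = -1: 6A - 2B = -1.
Solving: A = - \frac{11}{8}, B = - \frac{29}{8}.
So x(n) = - \frac{29 \left(-2\right)^{n}}{8} - \frac{11 \cdot 6^{n}}{8}.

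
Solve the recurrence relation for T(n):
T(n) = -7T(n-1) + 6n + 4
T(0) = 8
First-order linear with linear forcing.
Homogeneous solution: T_h(n) = A·(-7)^n.
Try particular T_p(n) = pn + q. Substituting:
  pn + q = -7(p(n-1) + q) + 6n + 4.
Matching the n-coefficient: p = -7p + 6 ⇒ p = \frac{3}{4}.
Matching constants: q = 7p - 7q + 4 ⇒ q = \frac{37}{32}.
General: T(n) = A·(-7)^n + \frac{3 n}{4} + \frac{37}{32}.
Apply T(0) = 8: A + \frac{37}{32} = 8 ⇒ A = \frac{219}{32}.
So T(n) = \frac{219 \left(-7\right)^{n}}{32} + \frac{3 n}{4} + \frac{37}{32}.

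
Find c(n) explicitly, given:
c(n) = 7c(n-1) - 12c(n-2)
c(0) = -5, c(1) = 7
Characteristic equation: x² - 7x + 12 = 0, which factors as (x - (3))(x - (4)) = 0.
Roots r₁ = 3, r₂ = 4 (distinct).
General solution: c(n) = A·(3)^n + B·(4)^n.
From c(0) = -5: A + B = -5.
From c(1) = 7: 3A + 4B = 7.
Solving: A = -27, B = 22.
So c(n) = - 27 \cdot 3^{n} + 22 \cdot 4^{n}.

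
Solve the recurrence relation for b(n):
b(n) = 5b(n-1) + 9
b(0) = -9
First-order linear non-homogeneous.
Homogeneous solution: b_h(n) = A·(5)^n.
Try constant particular solution b_p = K: K = 5K + 9 ⇒ K = - \frac{9}{4}.
General: b(n) = A·(5)^n - \frac{9}{4}.
Apply b(0) = -9: A - \frac{9}{4} = -9 ⇒ A = - \frac{27}{4}.
So b(n) = - \frac{27 \cdot 5^{n}}{4} - \frac{9}{4}.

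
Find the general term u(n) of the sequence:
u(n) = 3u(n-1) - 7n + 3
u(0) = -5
First-order linear with linear forcing.
Homogeneous solution: u_h(n) = A·(3)^n.
Try particular u_p(n) = pn + q. Substituting:
  pn + q = 3(p(n-1) + q) - 7n + 3.
Matching the n-coefficient: p = 3p - 7 ⇒ p = \frac{7}{2}.
Matching constants: q = -3p + 3q + 3 ⇒ q = \frac{15}{4}.
General: u(n) = A·(3)^n + \frac{7 n}{2} + \frac{15}{4}.
Apply u(0) = -5: A + \frac{15}{4} = -5 ⇒ A = - \frac{35}{4}.
So u(n) = - \frac{35 \cdot 3^{n}}{4} + \frac{7 n}{2} + \frac{15}{4}.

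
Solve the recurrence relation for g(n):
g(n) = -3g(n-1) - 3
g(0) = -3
First-order linear non-homogeneous.
Homogeneous solution: g_h(n) = A·(-3)^n.
Try constant particular solution g_p = K: K = -3K - 3 ⇒ K = - \frac{3}{4}.
General: g(n) = A·(-3)^n - \frac{3}{4}.
Apply g(0) = -3: A - \frac{3}{4} = -3 ⇒ A = - \frac{9}{4}.
So g(n) = - \frac{9 \left(-3\right)^{n}}{4} - \frac{3}{4}.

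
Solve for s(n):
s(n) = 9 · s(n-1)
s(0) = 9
Pure geometric recurrence with ratio 9.
By induction s(n) = s(0) · (9)^n = 9 \cdot 9^{n}.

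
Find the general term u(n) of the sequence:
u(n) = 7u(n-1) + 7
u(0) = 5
First-order linear non-homogeneous.
Homogeneous solution: u_h(n) = A·(7)^n.
Try constant particular solution u_p = K: K = 7K + 7 ⇒ K = - \frac{7}{6}.
General: u(n) = A·(7)^n - \frac{7}{6}.
Apply u(0) = 5: A - \frac{7}{6} = 5 ⇒ A = \frac{37}{6}.
So u(n) = \frac{37 \cdot 7^{n}}{6} - \frac{7}{6}.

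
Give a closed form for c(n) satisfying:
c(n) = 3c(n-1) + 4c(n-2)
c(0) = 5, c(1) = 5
Characteristic equation: x² - 3x - 4 = 0, which factors as (x - (4))(x - (-1)) = 0.
Roots r₁ = 4, r₂ = -1 (distinct).
General solution: c(n) = A·(4)^n + B·(-1)^n.
From c(0) = 5: A + B = 5.
From c(1) = 5: 4A - B = 5.
Solving: A = 2, B = 3.
So c(n) = 3 \left(-1\right)^{n} + 2 \cdot 4^{n}.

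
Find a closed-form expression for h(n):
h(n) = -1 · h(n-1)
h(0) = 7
Pure geometric recurrence with ratio -1.
By induction h(n) = h(0) · (-1)^n = 7 \left(-1\right)^{n}.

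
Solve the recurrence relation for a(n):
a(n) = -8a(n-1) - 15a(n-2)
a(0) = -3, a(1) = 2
Characteristic equation: x² + 8x + 15 = 0, which factors as (x - (-3))(x - (-5)) = 0.
Roots r₁ = -3, r₂ = -5 (distinct).
General solution: a(n) = A·(-3)^n + B·(-5)^n.
From a(0) = -3: A + B = -3.
From a(1) = 2: -3A - 5B = 2.
Solving: A = - \frac{13}{2}, B = \frac{7}{2}.
So a(n) = - \frac{13 \left(-3\right)^{n}}{2} + \frac{7 \left(-5\right)^{n}}{2}.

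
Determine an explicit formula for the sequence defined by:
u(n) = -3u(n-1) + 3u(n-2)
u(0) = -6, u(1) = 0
Characteristic equation: x² + 3x - 3 = 0.
Discriminant Δ = (-3)² + 4·(3) = 21.
Roots r₁,₂ = (-3 ± √21)/2, so r₁ = - \frac{3}{2} + \frac{\sqrt{21}}{2}, r₂ = - \frac{\sqrt{21}}{2} - \frac{3}{2}.
General solution: u(n) = A·r₁^n + B·r₂^n.
From the initial conditions, A + B = -6 and r₁A + r₂B = 0.
Since r₁ - r₂ = √21: A = (0 - (-6)r₂)/√21 = -3 - \frac{3 \sqrt{21}}{7}, and B = -6 - A = -3 + \frac{3 \sqrt{21}}{7}.
So u(n) = \left(-3 - \frac{3 \sqrt{21}}{7}\right)\left(- \frac{3}{2} + \frac{\sqrt{21}}{2}\right)^n + \left(-3 + \frac{3 \sqrt{21}}{7}\right)\left(- \frac{\sqrt{21}}{2} - \frac{3}{2}\right)^n.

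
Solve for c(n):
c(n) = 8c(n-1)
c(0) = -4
This is a homogeneous first-order recurrence with ratio 8.
By induction c(n) = c(0) · (8)^n = - 4 \cdot 8^{n}.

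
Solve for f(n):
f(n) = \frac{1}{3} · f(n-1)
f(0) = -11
Pure geometric recurrence with ratio \frac{1}{3}.
By induction f(n) = f(0) · (\frac{1}{3})^n = - 11 \cdot 3^{- n}.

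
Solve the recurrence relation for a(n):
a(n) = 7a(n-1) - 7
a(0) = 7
First-order linear non-homogeneous.
Homogeneous solution: a_h(n) = A·(7)^n.
Try constant particular solution a_p = K: K = 7K - 7 ⇒ K = \frac{7}{6}.
General: a(n) = A·(7)^n + \frac{7}{6}.
Apply a(0) = 7: A + \frac{7}{6} = 7 ⇒ A = \frac{35}{6}.
So a(n) = \frac{35 \cdot 7^{n}}{6} + \frac{7}{6}.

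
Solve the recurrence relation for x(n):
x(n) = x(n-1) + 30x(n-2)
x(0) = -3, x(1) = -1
Characteristic equation: x² - x - 30 = 0, which factors as (x - (-5))(x - (6)) = 0.
Roots r₁ = -5, r₂ = 6 (distinct).
General solution: x(n) = A·(-5)^n + B·(6)^n.
From x(0) = -3: A + B = -3.
From x(1) = -1: -5A + 6B = -1.
Solving: A = - \frac{17}{11}, B = - \frac{16}{11}.
So x(n) = - \frac{17 \left(-5\right)^{n}}{11} - \frac{16 \cdot 6^{n}}{11}.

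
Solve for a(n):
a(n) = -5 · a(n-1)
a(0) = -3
Pure geometric recurrence with ratio -5.
By induction a(n) = a(0) · (-5)^n = - 3 \left(-5\right)^{n}.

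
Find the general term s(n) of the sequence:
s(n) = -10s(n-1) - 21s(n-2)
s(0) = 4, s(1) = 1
Characteristic equation: x² + 10x + 21 = 0, which factors as (x - (-7))(x - (-3)) = 0.
Roots r₁ = -7, r₂ = -3 (distinct).
General solution: s(n) = A·(-7)^n + B·(-3)^n.
From s(0) = 4: A + B = 4.
From s(1) = 1: -7A - 3B = 1.
Solving: A = - \frac{13}{4}, B = \frac{29}{4}.
So s(n) = \frac{29 \left(-3\right)^{n}}{4} - \frac{13 \left(-7\right)^{n}}{4}.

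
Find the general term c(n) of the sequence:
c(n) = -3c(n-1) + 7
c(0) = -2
First-order linear non-homogeneous.
Homogeneous solution: c_h(n) = A·(-3)^n.
Try constant particular solution c_p = K: K = -3K + 7 ⇒ K = \frac{7}{4}.
General: c(n) = A·(-3)^n + \frac{7}{4}.
Apply c(0) = -2: A + \frac{7}{4} = -2 ⇒ A = - \frac{15}{4}.
So c(n) = \frac{7}{4} - \frac{15 \left(-3\right)^{n}}{4}.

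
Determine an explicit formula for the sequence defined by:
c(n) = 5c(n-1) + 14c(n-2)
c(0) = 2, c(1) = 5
Characteristic equation: x² - 5x - 14 = 0, which factors as (x - (7))(x - (-2)) = 0.
Roots r₁ = 7, r₂ = -2 (distinct).
General solution: c(n) = A·(7)^n + B·(-2)^n.
From c(0) = 2: A + B = 2.
From c(1) = 5: 7A - 2B = 5.
Solving: A = 1, B = 1.
So c(n) = \left(-2\right)^{n} + 7^{n}.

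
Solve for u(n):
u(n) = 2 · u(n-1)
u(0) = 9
Pure geometric recurrence with ratio 2.
By induction u(n) = u(0) · (2)^n = 9 \cdot 2^{n}.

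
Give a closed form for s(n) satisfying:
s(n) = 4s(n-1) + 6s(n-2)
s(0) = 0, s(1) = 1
Characteristic equation: x² - 4x - 6 = 0.
Discriminant Δ = (4)² + 4·(6) = 40.
Roots r₁,₂ = (4 ± √40)/2, so r₁ = 2 + \sqrt{10}, r₂ = 2 - \sqrt{10}.
General solution: s(n) = A·r₁^n + B·r₂^n.
From the initial conditions, A + B = 0 and r₁A + r₂B = 1.
Since r₁ - r₂ = √40: A = (1 - (0)r₂)/√40 = \frac{\sqrt{10}}{20}, and B = 0 - A = - \frac{\sqrt{10}}{20}.
So s(n) = \left(\frac{\sqrt{10}}{20}\right)\left(2 + \sqrt{10}\right)^n + \left(- \frac{\sqrt{10}}{20}\right)\left(2 - \sqrt{10}\right)^n.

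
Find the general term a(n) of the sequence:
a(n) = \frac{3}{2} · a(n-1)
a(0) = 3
Pure geometric recurrence with ratio \frac{3}{2}.
By induction a(n) = a(0) · (\frac{3}{2})^n = 3 \left(\frac{3}{2}\right)^{n}.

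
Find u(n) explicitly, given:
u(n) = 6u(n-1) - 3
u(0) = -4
First-order linear non-homogeneous.
Homogeneous solution: u_h(n) = A·(6)^n.
Try constant particular solution u_p = K: K = 6K - 3 ⇒ K = \frac{3}{5}.
General: u(n) = A·(6)^n + \frac{3}{5}.
Apply u(0) = -4: A + \frac{3}{5} = -4 ⇒ A = - \frac{23}{5}.
So u(n) = \frac{3}{5} - \frac{23 \cdot 6^{n}}{5}.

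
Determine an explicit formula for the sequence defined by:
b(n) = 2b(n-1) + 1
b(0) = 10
First-order linear non-homogeneous.
Homogeneous solution: b_h(n) = A·(2)^n.
Try constant particular solution b_p = K: K = 2K + 1 ⇒ K = -1.
General: b(n) = A·(2)^n - 1.
Apply b(0) = 10: A - 1 = 10 ⇒ A = 11.
So b(n) = 11 \cdot 2^{n} - 1.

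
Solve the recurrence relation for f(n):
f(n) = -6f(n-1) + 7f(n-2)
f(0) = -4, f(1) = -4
Characteristic equation: x² + 6x - 7 = 0, which factors as (x - (1))(x - (-7)) = 0.
Roots r₁ = 1, r₂ = -7 (distinct).
General solution: f(n) = A·(1)^n + B·(-7)^n.
From f(0) = -4: A + B = -4.
From f(1) = -4: A - 7B = -4.
Solving: A = -4, B = 0.
So f(n) = -4.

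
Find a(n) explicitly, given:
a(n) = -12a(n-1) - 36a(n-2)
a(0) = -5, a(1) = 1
Characteristic equation: x² + 12x + 36 = 0, which is (x - (-6))².
Repeated root r = -6.
General solution: a(n) = (A + Bn)·(-6)^n.
From a(0) = -5: A = -5.
From a(1) = 1: (A + B)·(-6) = 1 ⇒ B = \frac{29}{6}.
So a(n) = \left(\frac{29 n}{6} - 5\right) \cdot (-6)^n.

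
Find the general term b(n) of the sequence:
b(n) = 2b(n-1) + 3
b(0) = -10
First-order linear non-homogeneous.
Homogeneous solution: b_h(n) = A·(2)^n.
Try constant particular solution b_p = K: K = 2K + 3 ⇒ K = -3.
General: b(n) = A·(2)^n - 3.
Apply b(0) = -10: A - 3 = -10 ⇒ A = -7.
So b(n) = - 7 \cdot 2^{n} - 3.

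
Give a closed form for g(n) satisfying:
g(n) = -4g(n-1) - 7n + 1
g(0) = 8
First-order linear with linear forcing.
Homogeneous solution: g_h(n) = A·(-4)^n.
Try particular g_p(n) = pn + q. Substituting:
  pn + q = -4(p(n-1) + q) - 7n + 1.
Matching the n-coefficient: p = -4p - 7 ⇒ p = - \frac{7}{5}.
Matching constants: q = 4p - 4q + 1 ⇒ q = - \frac{23}{25}.
General: g(n) = A·(-4)^n - \frac{7 n}{5} - \frac{23}{25}.
Apply g(0) = 8: A - \frac{23}{25} = 8 ⇒ A = \frac{223}{25}.
So g(n) = \frac{223 \left(-4\right)^{n}}{25} - \frac{7 n}{5} - \frac{23}{25}.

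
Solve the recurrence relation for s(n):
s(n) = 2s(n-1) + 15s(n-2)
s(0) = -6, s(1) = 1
Characteristic equation: x² - 2x - 15 = 0, which factors as (x - (5))(x - (-3)) = 0.
Roots r₁ = 5, r₂ = -3 (distinct).
General solution: s(n) = A·(5)^n + B·(-3)^n.
From s(0) = -6: A + B = -6.
From s(1) = 1: 5A - 3B = 1.
Solving: A = - \frac{17}{8}, B = - \frac{31}{8}.
So s(n) = - \frac{31 \left(-3\right)^{n}}{8} - \frac{17 \cdot 5^{n}}{8}.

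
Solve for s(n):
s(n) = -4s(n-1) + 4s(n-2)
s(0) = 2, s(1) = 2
Characteristic equation: x² + 4x - 4 = 0.
Discriminant Δ = (-4)² + 4·(4) = 32.
Roots r₁,₂ = (-4 ± √32)/2, so r₁ = -2 + 2 \sqrt{2}, r₂ = - 2 \sqrt{2} - 2.
General solution: s(n) = A·r₁^n + B·r₂^n.
From the initial conditions, A + B = 2 and r₁A + r₂B = 2.
Since r₁ - r₂ = √32: A = (2 - (2)r₂)/√32 = 1 + \frac{3 \sqrt{2}}{4}, and B = 2 - A = 1 - \frac{3 \sqrt{2}}{4}.
So s(n) = \left(1 + \frac{3 \sqrt{2}}{4}\right)\left(-2 + 2 \sqrt{2}\right)^n + \left(1 - \frac{3 \sqrt{2}}{4}\right)\left(- 2 \sqrt{2} - 2\right)^n.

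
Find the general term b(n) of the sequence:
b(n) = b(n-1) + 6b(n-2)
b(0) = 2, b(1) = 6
Characteristic equation: x² - x - 6 = 0, which factors as (x - (3))(x - (-2)) = 0.
Roots r₁ = 3, r₂ = -2 (distinct).
General solution: b(n) = A·(3)^n + B·(-2)^n.
From b(0) = 2: A + B = 2.
From b(1) = 6: 3A - 2B = 6.
Solving: A = 2, B = 0.
So b(n) = 2 \cdot 3^{n}.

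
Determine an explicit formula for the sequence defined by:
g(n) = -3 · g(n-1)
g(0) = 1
Pure geometric recurrence with ratio -3.
By induction g(n) = g(0) · (-3)^n = \left(-3\right)^{n}.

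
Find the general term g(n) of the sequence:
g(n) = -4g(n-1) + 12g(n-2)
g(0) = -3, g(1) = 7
Characteristic equation: x² + 4x - 12 = 0, which factors as (x - (2))(x - (-6)) = 0.
Roots r₁ = 2, r₂ = -6 (distinct).
General solution: g(n) = A·(2)^n + B·(-6)^n.
From g(0) = -3: A + B = -3.
From g(1) = 7: 2A - 6B = 7.
Solving: A = - \frac{11}{8}, B = - \frac{13}{8}.
So g(n) = - \frac{13 \left(-6\right)^{n}}{8} - \frac{11 \cdot 2^{n}}{8}.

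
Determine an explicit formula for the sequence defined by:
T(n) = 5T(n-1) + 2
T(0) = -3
First-order linear non-homogeneous.
Homogeneous solution: T_h(n) = A·(5)^n.
Try constant particular solution T_p = K: K = 5K + 2 ⇒ K = - \frac{1}{2}.
General: T(n) = A·(5)^n - \frac{1}{2}.
Apply T(0) = -3: A - \frac{1}{2} = -3 ⇒ A = - \frac{5}{2}.
So T(n) = - \frac{5 \cdot 5^{n}}{2} - \frac{1}{2}.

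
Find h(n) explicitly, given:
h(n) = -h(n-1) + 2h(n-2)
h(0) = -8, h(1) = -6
Characteristic equation: x² + x - 2 = 0, which factors as (x - (1))(x - (-2)) = 0.
Roots r₁ = 1, r₂ = -2 (distinct).
General solution: h(n) = A·(1)^n + B·(-2)^n.
From h(0) = -8: A + B = -8.
From h(1) = -6: A - 2B = -6.
Solving: A = - \frac{22}{3}, B = - \frac{2}{3}.
So h(n) = - \frac{2 \left(-2\right)^{n}}{3} - \frac{22}{3}.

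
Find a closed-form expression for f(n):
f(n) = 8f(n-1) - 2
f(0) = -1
First-order linear non-homogeneous.
Homogeneous solution: f_h(n) = A·(8)^n.
Try constant particular solution f_p = K: K = 8K - 2 ⇒ K = \frac{2}{7}.
General: f(n) = A·(8)^n + \frac{2}{7}.
Apply f(0) = -1: A + \frac{2}{7} = -1 ⇒ A = - \frac{9}{7}.
So f(n) = \frac{2}{7} - \frac{9 \cdot 8^{n}}{7}.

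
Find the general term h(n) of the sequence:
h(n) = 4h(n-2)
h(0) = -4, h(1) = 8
Characteristic equation: x² - 4 = 0, which factors as (x - (2))(x - (-2)) = 0.
Roots r₁ = 2, r₂ = -2 (distinct).
General solution: h(n) = A·(2)^n + B·(-2)^n.
From h(0) = -4: A + B = -4.
From h(1) = 8: 2A - 2B = 8.
Solving: A = 0, B = -4.
So h(n) = - 4 \left(-2\right)^{n}.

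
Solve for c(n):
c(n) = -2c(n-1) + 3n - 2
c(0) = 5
First-order linear with linear forcing.
Homogeneous solution: c_h(n) = A·(-2)^n.
Try particular c_p(n) = pn + q. Substituting:
  pn + q = -2(p(n-1) + q) + 3n - 2.
Matching the n-coefficient: p = -2p + 3 ⇒ p = 1.
Matching constants: q = 2p - 2q - 2 ⇒ q = 0.
General: c(n) = A·(-2)^n + n + 0.
Apply c(0) = 5: A + 0 = 5 ⇒ A = 5.
So c(n) = 5 \left(-2\right)^{n} + n.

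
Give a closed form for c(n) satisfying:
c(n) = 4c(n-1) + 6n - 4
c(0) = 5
First-order linear with linear forcing.
Homogeneous solution: c_h(n) = A·(4)^n.
Try particular c_p(n) = pn + q. Substituting:
  pn + q = 4(p(n-1) + q) + 6n - 4.
Matching the n-coefficient: p = 4p + 6 ⇒ p = -2.
Matching constants: q = -4p + 4q - 4 ⇒ q = - \frac{4}{3}.
General: c(n) = A·(4)^n - 2 n - \frac{4}{3}.
Apply c(0) = 5: A - \frac{4}{3} = 5 ⇒ A = \frac{19}{3}.
So c(n) = \frac{19 \cdot 4^{n}}{3} - 2 n - \frac{4}{3}.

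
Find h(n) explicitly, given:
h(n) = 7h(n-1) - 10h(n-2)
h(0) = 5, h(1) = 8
Characteristic equation: x² - 7x + 10 = 0, which factors as (x - (5))(x - (2)) = 0.
Roots r₁ = 5, r₂ = 2 (distinct).
General solution: h(n) = A·(5)^n + B·(2)^n.
From h(0) = 5: A + B = 5.
From h(1) = 8: 5A + 2B = 8.
Solving: A = - \frac{2}{3}, B = \frac{17}{3}.
So h(n) = \frac{17 \cdot 2^{n}}{3} - \frac{2 \cdot 5^{n}}{3}.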